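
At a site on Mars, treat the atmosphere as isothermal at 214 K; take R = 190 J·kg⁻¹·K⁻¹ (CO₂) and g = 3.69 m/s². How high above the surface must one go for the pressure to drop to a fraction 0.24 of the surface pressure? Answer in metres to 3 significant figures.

Scale height: H = RT/g = 190 × 214 / 3.69 = 11019 m.
Set P/P₀ = exp(−z/H) = 0.24, so z = −H ln(0.24).
−ln(0.24) = 1.4271; z = 11019 × 1.4271 = 15725 m.

z ≈ 15700 m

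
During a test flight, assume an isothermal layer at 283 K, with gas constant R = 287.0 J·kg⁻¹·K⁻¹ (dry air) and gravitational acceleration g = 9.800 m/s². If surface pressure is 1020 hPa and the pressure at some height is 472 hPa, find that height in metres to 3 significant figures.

z ≈ 6390 m

Scale height: H = RT/g = 287.0 × 283 / 9.800 = 8287.9 m.
Invert the barometric formula: z = H ln(P₀/P).
P₀/P = 1020/472 = 2.1610; ln(2.1610) = 0.77057.
z = 8287.9 × 0.77057 = 6386.4 m.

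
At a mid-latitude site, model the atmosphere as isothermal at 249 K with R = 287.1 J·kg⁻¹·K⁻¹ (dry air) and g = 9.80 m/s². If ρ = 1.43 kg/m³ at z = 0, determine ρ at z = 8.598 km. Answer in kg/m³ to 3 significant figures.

Scale height: H = RT/g = 287.1 × 249 / 9.80 = 7294.7 m.
In an isothermal atmosphere, density decays like pressure: ρ = ρ₀ exp(−z/H).
z/H = 8598.0/7294.7 = 1.1787; exp(−1.1787) = 0.30768.
ρ = 1.43 × 0.30768 = 0.43998 kg/m³.

ρ ≈ 0.440 kg/m³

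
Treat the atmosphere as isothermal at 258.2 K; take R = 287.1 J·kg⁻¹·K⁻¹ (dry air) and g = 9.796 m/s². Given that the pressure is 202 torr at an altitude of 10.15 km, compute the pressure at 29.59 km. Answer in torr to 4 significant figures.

P ≈ 15.48 torr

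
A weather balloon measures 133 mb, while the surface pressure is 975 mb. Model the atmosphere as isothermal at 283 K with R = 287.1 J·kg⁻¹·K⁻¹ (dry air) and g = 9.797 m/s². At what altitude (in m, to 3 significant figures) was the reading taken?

z ≈ 16500 m

Scale height: H = RT/g = 287.1 × 283 / 9.797 = 8293.3 m.
Invert the barometric formula: z = H ln(P₀/P).
P₀/P = 975/133 = 7.3308; ln(7.3308) = 1.9921.
z = 8293.3 × 1.9921 = 16521 m.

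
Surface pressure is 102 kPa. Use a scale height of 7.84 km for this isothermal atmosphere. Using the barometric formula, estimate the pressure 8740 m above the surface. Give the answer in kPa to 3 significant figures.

P ≈ 33.5 kPa

Barometric formula: P = P₀ exp(−z/H).
z/H = 8740.0/7840.0 = 1.1148; exp(−1.1148) = 0.32798.
P = 102 × 0.32798 = 33.454 kPa.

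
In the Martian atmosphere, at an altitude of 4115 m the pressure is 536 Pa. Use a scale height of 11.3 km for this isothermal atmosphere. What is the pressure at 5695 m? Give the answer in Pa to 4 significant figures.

P ≈ 466.1 Pa

Between two levels, P₂ = P₁ exp(−Δz/H) with Δz = z₂ − z₁.
Δz = 5695.0 − 4115.0 = 1580.0 m; Δz/H = 1580.0/11300 = 0.13982.
P₂ = 536 × exp(−0.13982) = 536 × 0.86951 = 466.06 Pa.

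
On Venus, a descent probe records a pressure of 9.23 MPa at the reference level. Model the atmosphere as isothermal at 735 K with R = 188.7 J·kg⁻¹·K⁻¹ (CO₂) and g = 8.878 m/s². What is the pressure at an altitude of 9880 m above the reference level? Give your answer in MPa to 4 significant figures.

P ≈ 4.904 MPa

Scale height: H = RT/g = 188.7 × 735 / 8.878 = 15622 m.
Barometric formula: P = P₀ exp(−z/H).
z/H = 9880.0/15622 = 0.63244; exp(−0.63244) = 0.53129.
P = 9.23 × 0.53129 = 4.9038 MPa.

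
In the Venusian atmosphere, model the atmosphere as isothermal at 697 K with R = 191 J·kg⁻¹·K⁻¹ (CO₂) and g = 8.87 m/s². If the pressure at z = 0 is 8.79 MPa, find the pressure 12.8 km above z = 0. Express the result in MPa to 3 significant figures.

Scale height: H = RT/g = 191 × 697 / 8.87 = 15009 m.
Barometric formula: P = P₀ exp(−z/H).
z/H = 12800/15009 = 0.85282; exp(−0.85282) = 0.42621.
P = 8.79 × 0.42621 = 3.7464 MPa.

P ≈ 3.75 MPa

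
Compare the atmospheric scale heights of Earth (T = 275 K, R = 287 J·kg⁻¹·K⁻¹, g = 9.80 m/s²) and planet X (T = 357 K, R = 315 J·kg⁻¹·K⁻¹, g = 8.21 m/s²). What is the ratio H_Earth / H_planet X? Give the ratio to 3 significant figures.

H_Earth/H_planet X ≈ 0.588

H = RT/g for each body.
H_Earth = 287 × 275 / 9.80 = 8053.6 m.
H_planet X = 315 × 357 / 8.21 = 13697 m.
H_Earth/H_planet X = 8053.6/13697 = 0.58798.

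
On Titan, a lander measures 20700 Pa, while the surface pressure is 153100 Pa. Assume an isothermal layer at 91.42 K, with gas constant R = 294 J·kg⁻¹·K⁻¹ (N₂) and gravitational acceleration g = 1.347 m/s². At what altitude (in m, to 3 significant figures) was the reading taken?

Scale height: H = RT/g = 294 × 91.42 / 1.347 = 19954 m.
Invert the barometric formula: z = H ln(P₀/P).
P₀/P = 153100/20700 = 7.3961; ln(7.3961) = 2.0010.
z = 19954 × 2.0010 = 39928 m.

z ≈ 39900 m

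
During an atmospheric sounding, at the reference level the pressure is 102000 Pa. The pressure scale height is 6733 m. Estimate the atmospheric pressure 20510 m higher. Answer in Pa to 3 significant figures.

P ≈ 4850 Pa

Barometric formula: P = P₀ exp(−z/H).
z/H = 20510/6733.0 = 3.0462; exp(−3.0462) = 0.047539.
P = 102000 × 0.047539 = 4849.0 Pa.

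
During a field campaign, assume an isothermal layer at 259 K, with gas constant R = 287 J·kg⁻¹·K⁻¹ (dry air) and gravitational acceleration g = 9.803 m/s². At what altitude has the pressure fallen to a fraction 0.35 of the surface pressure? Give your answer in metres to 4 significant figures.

Scale height: H = RT/g = 287 × 259 / 9.803 = 7582.7 m.
Set P/P₀ = exp(−z/H) = 0.35, so z = −H ln(0.35).
−ln(0.35) = 1.0498; z = 7582.7 × 1.0498 = 7960.3 m.

z ≈ 7960 m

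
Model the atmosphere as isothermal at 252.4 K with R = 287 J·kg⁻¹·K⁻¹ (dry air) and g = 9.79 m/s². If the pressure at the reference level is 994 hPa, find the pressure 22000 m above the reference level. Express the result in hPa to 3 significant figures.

P ≈ 50.8 hPa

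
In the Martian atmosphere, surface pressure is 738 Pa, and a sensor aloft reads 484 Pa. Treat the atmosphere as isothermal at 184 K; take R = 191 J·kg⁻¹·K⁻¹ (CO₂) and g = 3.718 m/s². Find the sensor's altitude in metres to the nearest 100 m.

Scale height: H = RT/g = 191 × 184 / 3.718 = 9452.4 m.
Invert the barometric formula: z = H ln(P₀/P).
P₀/P = 738/484 = 1.5248; ln(1.5248) = 0.42186.
z = 9452.4 × 0.42186 = 3987.6 m.

z ≈ 4000 m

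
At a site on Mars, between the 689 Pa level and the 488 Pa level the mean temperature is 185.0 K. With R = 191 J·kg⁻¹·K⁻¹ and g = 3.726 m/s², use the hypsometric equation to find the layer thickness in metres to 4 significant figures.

Δz ≈ 3271 m

Hypsometric equation: Δz = (R T̄/g) ln(P₁/P₂).
R T̄/g = 191 × 185.0 / 3.726 = 9483.4 m.
ln(689/488) = ln(1.4119) = 0.34494.
Δz = 9483.4 × 0.34494 = 3271.2 m.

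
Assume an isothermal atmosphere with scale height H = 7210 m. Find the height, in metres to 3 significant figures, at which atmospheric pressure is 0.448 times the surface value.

z ≈ 5790 m

Set P/P₀ = exp(−z/H) = 0.448, so z = −H ln(0.448).
−ln(0.448) = 0.80296; z = 7210.0 × 0.80296 = 5789.3 m.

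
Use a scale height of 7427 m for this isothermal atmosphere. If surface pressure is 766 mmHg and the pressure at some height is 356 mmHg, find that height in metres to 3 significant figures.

z ≈ 5690 m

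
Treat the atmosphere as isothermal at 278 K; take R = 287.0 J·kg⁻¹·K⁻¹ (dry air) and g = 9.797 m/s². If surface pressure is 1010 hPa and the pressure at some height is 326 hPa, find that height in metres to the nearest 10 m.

Scale height: H = RT/g = 287.0 × 278 / 9.797 = 8143.9 m.
Invert the barometric formula: z = H ln(P₀/P).
P₀/P = 1010/326 = 3.0982; ln(3.0982) = 1.1308.
z = 8143.9 × 1.1308 = 9209.1 m.

z ≈ 9210 m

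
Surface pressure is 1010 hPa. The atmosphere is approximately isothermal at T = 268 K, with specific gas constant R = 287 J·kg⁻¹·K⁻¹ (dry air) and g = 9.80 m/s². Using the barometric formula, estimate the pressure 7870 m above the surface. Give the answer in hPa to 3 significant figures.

P ≈ 371 hPa

Scale height: H = RT/g = 287 × 268 / 9.80 = 7848.6 m.
Barometric formula: P = P₀ exp(−z/H).
z/H = 7870.0/7848.6 = 1.0027; exp(−1.0027) = 0.36689.
P = 1010 × 0.36689 = 370.56 hPa.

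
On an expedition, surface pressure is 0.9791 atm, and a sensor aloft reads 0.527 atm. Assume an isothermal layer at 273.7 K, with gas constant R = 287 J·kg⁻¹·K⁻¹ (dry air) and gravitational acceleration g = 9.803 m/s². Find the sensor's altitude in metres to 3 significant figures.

Scale height: H = RT/g = 287 × 273.7 / 9.803 = 8013.0 m.
Invert the barometric formula: z = H ln(P₀/P).
P₀/P = 0.9791/0.527 = 1.8579; ln(1.8579) = 0.61945.
z = 8013.0 × 0.61945 = 4963.7 m.

z ≈ 4960 m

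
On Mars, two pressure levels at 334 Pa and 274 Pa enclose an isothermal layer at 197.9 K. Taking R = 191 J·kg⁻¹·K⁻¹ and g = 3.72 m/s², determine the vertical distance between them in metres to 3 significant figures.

Δz ≈ 2010 m

Hypsometric equation: Δz = (R T̄/g) ln(P₁/P₂).
R T̄/g = 191 × 197.9 / 3.72 = 10161 m.
ln(334/274) = ln(1.2190) = 0.19803.
Δz = 10161 × 0.19803 = 2012.2 m.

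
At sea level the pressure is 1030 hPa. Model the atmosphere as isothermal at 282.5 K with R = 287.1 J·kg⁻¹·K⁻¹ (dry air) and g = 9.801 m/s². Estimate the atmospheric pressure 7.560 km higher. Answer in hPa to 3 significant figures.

Scale height: H = RT/g = 287.1 × 282.5 / 9.801 = 8275.3 m.
Barometric formula: P = P₀ exp(−z/H).
z/H = 7560.0/8275.3 = 0.91356; exp(−0.91356) = 0.40109.
P = 1030 × 0.40109 = 413.12 hPa.

P ≈ 413 hPa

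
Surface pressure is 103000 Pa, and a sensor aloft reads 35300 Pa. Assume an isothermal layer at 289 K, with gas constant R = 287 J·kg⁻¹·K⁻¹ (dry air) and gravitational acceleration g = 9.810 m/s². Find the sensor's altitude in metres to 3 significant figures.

Scale height: H = RT/g = 287 × 289 / 9.810 = 8454.9 m.
Invert the barometric formula: z = H ln(P₀/P).
P₀/P = 103000/35300 = 2.9178; ln(2.9178) = 1.0708.
z = 8454.9 × 1.0708 = 9053.5 m.

z ≈ 9050 m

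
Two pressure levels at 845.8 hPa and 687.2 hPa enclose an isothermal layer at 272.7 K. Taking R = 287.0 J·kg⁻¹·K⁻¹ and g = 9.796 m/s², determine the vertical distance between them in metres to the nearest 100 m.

Δz ≈ 1700 m

Hypsometric equation: Δz = (R T̄/g) ln(P₁/P₂).
R T̄/g = 287.0 × 272.7 / 9.796 = 7989.5 m.
ln(845.8/687.2) = ln(1.2308) = 0.20766.
Δz = 7989.5 × 0.20766 = 1659.1 m.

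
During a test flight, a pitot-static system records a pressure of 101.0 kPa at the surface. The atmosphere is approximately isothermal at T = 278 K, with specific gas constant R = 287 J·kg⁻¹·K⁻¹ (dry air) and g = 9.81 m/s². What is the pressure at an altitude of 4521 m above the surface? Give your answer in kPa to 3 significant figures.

Scale height: H = RT/g = 287 × 278 / 9.81 = 8133.1 m.
Barometric formula: P = P₀ exp(−z/H).
z/H = 4521.0/8133.1 = 0.55588; exp(−0.55588) = 0.57357.
P = 101.0 × 0.57357 = 57.931 kPa.

P ≈ 57.9 kPa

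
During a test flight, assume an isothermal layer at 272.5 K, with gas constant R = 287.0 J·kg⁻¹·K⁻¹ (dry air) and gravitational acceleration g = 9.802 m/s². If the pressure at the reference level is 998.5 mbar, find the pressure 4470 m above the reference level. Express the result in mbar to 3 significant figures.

P ≈ 570 mbar

Scale height: H = RT/g = 287.0 × 272.5 / 9.802 = 7978.7 m.
Barometric formula: P = P₀ exp(−z/H).
z/H = 4470.0/7978.7 = 0.56024; exp(−0.56024) = 0.57107.
P = 998.5 × 0.57107 = 570.21 mbar.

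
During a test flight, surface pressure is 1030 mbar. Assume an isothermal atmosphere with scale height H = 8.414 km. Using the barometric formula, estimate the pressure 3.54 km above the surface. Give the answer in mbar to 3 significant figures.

P ≈ 676 mbar

Barometric formula: P = P₀ exp(−z/H).
z/H = 3540.0/8414.0 = 0.42073; exp(−0.42073) = 0.65657.
P = 1030 × 0.65657 = 676.27 mbar.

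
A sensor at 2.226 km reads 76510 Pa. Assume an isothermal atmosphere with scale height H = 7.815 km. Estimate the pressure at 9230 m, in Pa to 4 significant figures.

P ≈ 31220 Pa

Between two levels, P₂ = P₁ exp(−Δz/H) with Δz = z₂ − z₁.
Δz = 9230.0 − 2226.0 = 7004.0 m; Δz/H = 7004.0/7815.0 = 0.89623.
P₂ = 76510 × exp(−0.89623) = 76510 × 0.40811 = 31224 Pa.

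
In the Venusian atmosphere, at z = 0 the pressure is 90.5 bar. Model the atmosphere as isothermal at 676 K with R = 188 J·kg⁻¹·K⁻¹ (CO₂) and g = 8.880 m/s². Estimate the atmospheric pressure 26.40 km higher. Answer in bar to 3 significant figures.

P ≈ 14.3 bar

Scale height: H = RT/g = 188 × 676 / 8.880 = 14312 m.
Barometric formula: P = P₀ exp(−z/H).
z/H = 26400/14312 = 1.8446; exp(−1.8446) = 0.15809.
P = 90.5 × 0.15809 = 14.307 bar.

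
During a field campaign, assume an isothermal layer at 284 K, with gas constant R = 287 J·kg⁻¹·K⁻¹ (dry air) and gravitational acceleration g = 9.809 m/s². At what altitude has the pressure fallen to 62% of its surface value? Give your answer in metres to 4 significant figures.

Scale height: H = RT/g = 287 × 284 / 9.809 = 8309.5 m.
Set P/P₀ = exp(−z/H) = 0.62, so z = −H ln(0.62).
−ln(0.62) = 0.47804; z = 8309.5 × 0.47804 = 3972.3 m.

z ≈ 3972 m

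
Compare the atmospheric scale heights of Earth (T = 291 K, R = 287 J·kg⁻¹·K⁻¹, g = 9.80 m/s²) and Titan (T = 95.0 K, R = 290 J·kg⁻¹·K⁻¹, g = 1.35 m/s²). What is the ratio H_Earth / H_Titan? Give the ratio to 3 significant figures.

H_Earth/H_Titan ≈ 0.418

H = RT/g for each body.
H_Earth = 287 × 291 / 9.80 = 8522.1 m.
H_Titan = 290 × 95.0 / 1.35 = 20407 m.
H_Earth/H_Titan = 8522.1/20407 = 0.41761.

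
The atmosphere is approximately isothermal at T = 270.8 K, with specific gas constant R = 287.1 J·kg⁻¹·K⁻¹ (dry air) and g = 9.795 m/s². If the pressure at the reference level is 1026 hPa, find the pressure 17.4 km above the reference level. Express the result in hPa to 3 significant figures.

Scale height: H = RT/g = 287.1 × 270.8 / 9.795 = 7937.4 m.
Barometric formula: P = P₀ exp(−z/H).
z/H = 17400/7937.4 = 2.1922; exp(−2.1922) = 0.11167.
P = 1026 × 0.11167 = 114.57 hPa.

P ≈ 115 hPa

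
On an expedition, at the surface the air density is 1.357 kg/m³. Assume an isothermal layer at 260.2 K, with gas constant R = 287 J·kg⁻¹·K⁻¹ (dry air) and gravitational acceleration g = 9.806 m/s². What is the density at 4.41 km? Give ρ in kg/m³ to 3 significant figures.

ρ ≈ 0.760 kg/m³

Scale height: H = RT/g = 287 × 260.2 / 9.806 = 7615.5 m.
In an isothermal atmosphere, density decays like pressure: ρ = ρ₀ exp(−z/H).
z/H = 4410.0/7615.5 = 0.57908; exp(−0.57908) = 0.56041.
ρ = 1.357 × 0.56041 = 0.76048 kg/m³.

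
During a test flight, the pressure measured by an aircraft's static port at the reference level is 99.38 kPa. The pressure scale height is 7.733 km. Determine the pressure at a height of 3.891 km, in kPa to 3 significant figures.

P ≈ 60.1 kPa

Barometric formula: P = P₀ exp(−z/H).
z/H = 3891.0/7733.0 = 0.50317; exp(−0.50317) = 0.60461.
P = 99.38 × 0.60461 = 60.086 kPa.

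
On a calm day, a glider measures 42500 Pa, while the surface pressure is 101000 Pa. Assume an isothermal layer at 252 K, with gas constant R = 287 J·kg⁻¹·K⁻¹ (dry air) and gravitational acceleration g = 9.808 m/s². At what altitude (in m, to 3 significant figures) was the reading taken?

z ≈ 6380 m

Scale height: H = RT/g = 287 × 252 / 9.808 = 7374.0 m.
Invert the barometric formula: z = H ln(P₀/P).
P₀/P = 101000/42500 = 2.3765; ln(2.3765) = 0.86563.
z = 7374.0 × 0.86563 = 6383.2 m.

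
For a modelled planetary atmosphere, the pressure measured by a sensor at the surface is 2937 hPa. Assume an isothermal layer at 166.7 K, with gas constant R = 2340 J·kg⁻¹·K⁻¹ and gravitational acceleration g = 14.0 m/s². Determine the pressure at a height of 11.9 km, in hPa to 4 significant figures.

Scale height: H = RT/g = 2340 × 166.7 / 14.0 = 27863 m.
Barometric formula: P = P₀ exp(−z/H).
z/H = 11900/27863 = 0.42709; exp(−0.42709) = 0.65240.
P = 2937 × 0.65240 = 1916.1 hPa.

P ≈ 1916 hPa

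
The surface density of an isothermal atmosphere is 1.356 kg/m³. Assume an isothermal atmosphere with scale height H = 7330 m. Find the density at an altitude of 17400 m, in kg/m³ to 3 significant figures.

In an isothermal atmosphere, density decays like pressure: ρ = ρ₀ exp(−z/H).
z/H = 17400/7330.0 = 2.3738; exp(−2.3738) = 0.093126.
ρ = 1.356 × 0.093126 = 0.12628 kg/m³.

ρ ≈ 0.126 kg/m³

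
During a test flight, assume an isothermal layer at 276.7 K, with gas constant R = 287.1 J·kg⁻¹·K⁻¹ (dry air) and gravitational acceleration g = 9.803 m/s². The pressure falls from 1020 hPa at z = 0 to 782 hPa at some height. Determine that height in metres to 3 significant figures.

Scale height: H = RT/g = 287.1 × 276.7 / 9.803 = 8103.7 m.
Invert the barometric formula: z = H ln(P₀/P).
P₀/P = 1020/782 = 1.3043; ln(1.3043) = 0.26567.
z = 8103.7 × 0.26567 = 2152.9 m.

z ≈ 2150 m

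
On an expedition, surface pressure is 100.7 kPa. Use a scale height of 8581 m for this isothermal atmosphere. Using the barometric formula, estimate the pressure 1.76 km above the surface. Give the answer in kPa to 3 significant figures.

P ≈ 82.0 kPa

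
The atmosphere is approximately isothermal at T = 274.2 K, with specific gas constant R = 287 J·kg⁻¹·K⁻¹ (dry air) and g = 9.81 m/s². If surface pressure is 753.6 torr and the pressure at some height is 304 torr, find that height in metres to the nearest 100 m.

Scale height: H = RT/g = 287 × 274.2 / 9.81 = 8022.0 m.
Invert the barometric formula: z = H ln(P₀/P).
P₀/P = 753.6/304 = 2.4789; ln(2.4789) = 0.90781.
z = 8022.0 × 0.90781 = 7282.5 m.

z ≈ 7300 m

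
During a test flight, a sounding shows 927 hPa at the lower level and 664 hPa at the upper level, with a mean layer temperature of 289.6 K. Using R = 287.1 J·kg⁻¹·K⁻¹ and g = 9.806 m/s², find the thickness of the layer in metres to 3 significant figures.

Hypsometric equation: Δz = (R T̄/g) ln(P₁/P₂).
R T̄/g = 287.1 × 289.6 / 9.806 = 8478.9 m.
ln(927/664) = ln(1.3961) = 0.33368.
Δz = 8478.9 × 0.33368 = 2829.2 m.

Δz ≈ 2830 m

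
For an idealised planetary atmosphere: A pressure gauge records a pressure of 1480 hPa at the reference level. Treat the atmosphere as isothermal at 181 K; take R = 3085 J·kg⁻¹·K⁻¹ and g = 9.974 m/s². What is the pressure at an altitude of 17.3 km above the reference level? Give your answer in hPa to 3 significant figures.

Scale height: H = RT/g = 3085 × 181 / 9.974 = 55984 m.
Barometric formula: P = P₀ exp(−z/H).
z/H = 17300/55984 = 0.30902; exp(−0.30902) = 0.73417.
P = 1480 × 0.73417 = 1086.6 hPa.

P ≈ 1090 hPa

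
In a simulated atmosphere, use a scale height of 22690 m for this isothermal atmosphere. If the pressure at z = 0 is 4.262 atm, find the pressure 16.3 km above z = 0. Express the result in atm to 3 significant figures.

Barometric formula: P = P₀ exp(−z/H).
z/H = 16300/22690 = 0.71838; exp(−0.71838) = 0.48754.
P = 4.262 × 0.48754 = 2.0779 atm.

P ≈ 2.08 atm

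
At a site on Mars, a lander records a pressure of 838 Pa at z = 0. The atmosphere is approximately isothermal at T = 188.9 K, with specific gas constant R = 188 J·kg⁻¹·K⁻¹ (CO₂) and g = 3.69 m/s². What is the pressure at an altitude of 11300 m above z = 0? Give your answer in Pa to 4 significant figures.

Scale height: H = RT/g = 188 × 188.9 / 3.69 = 9624.2 m.
Barometric formula: P = P₀ exp(−z/H).
z/H = 11300/9624.2 = 1.1741; exp(−1.1741) = 0.30910.
P = 838 × 0.30910 = 259.03 Pa.

P ≈ 259.0 Pa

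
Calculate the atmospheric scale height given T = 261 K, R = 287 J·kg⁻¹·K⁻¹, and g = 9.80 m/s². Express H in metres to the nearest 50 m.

The scale height of an isothermal atmosphere is H = RT/g.
H = 287 × 261 / 9.80 = 74907/9.80 = 7643.6 m.

H ≈ 7650 m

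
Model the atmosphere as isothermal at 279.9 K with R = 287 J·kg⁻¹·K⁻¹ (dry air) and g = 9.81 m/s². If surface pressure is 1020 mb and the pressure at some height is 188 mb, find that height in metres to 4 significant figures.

Scale height: H = RT/g = 287 × 279.9 / 9.81 = 8188.7 m.
Invert the barometric formula: z = H ln(P₀/P).
P₀/P = 1020/188 = 5.4255; ln(5.4255) = 1.6911.
z = 8188.7 × 1.6911 = 13848 m.

z ≈ 13850 m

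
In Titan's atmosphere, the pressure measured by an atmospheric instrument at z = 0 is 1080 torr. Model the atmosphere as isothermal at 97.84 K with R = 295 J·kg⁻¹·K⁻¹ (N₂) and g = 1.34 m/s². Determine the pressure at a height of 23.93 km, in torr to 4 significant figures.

Scale height: H = RT/g = 295 × 97.84 / 1.34 = 21539 m.
Barometric formula: P = P₀ exp(−z/H).
z/H = 23930/21539 = 1.1110; exp(−1.1110) = 0.32923.
P = 1080 × 0.32923 = 355.57 torr.

P ≈ 355.6 torr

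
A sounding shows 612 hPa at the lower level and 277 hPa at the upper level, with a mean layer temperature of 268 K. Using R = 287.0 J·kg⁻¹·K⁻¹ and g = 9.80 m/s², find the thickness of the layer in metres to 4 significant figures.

Δz ≈ 6222 m

Hypsometric equation: Δz = (R T̄/g) ln(P₁/P₂).
R T̄/g = 287.0 × 268 / 9.80 = 7848.6 m.
ln(612/277) = ln(2.2094) = 0.79272.
Δz = 7848.6 × 0.79272 = 6221.7 m.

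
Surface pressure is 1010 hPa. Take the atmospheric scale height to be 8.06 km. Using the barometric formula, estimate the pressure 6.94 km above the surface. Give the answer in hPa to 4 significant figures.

Barometric formula: P = P₀ exp(−z/H).
z/H = 6940.0/8060.0 = 0.86104; exp(−0.86104) = 0.42272.
P = 1010 × 0.42272 = 426.95 hPa.

P ≈ 426.9 hPa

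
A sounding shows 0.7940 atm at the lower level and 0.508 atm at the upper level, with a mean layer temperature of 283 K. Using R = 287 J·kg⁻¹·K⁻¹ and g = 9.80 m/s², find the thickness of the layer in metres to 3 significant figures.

Hypsometric equation: Δz = (R T̄/g) ln(P₁/P₂).
R T̄/g = 287 × 283 / 9.80 = 8287.9 m.
ln(0.7940/0.508) = ln(1.5630) = 0.44661.
Δz = 8287.9 × 0.44661 = 3701.5 m.

Δz ≈ 3700 m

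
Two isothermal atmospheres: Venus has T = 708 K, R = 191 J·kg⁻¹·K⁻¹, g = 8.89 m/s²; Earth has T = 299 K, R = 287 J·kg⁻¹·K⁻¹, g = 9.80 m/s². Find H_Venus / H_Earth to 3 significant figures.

H = RT/g for each body.
H_Venus = 191 × 708 / 8.89 = 15211 m.
H_Earth = 287 × 299 / 9.80 = 8756.4 m.
H_Venus/H_Earth = 15211/8756.4 = 1.7371.

H_Venus/H_Earth ≈ 1.74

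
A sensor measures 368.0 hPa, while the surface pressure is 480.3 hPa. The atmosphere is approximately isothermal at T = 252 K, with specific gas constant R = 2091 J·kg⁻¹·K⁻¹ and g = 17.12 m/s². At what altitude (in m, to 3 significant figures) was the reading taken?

Scale height: H = RT/g = 2091 × 252 / 17.12 = 30779 m.
Invert the barometric formula: z = H ln(P₀/P).
P₀/P = 480.3/368.0 = 1.3052; ln(1.3052) = 0.26636.
z = 30779 × 0.26636 = 8198.3 m.

z ≈ 8200 m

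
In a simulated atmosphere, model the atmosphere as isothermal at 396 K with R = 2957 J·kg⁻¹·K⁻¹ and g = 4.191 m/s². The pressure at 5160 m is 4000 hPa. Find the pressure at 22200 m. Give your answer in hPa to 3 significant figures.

P ≈ 3760 hPa

Scale height: H = RT/g = 2957 × 396 / 4.191 = 279400 m.
Between two levels, P₂ = P₁ exp(−Δz/H) with Δz = z₂ − z₁.
Δz = 22200 − 5160.0 = 17040 m; Δz/H = 17040/279400 = 0.060988.
P₂ = 4000 × exp(−0.060988) = 4000 × 0.94083 = 3763.3 hPa.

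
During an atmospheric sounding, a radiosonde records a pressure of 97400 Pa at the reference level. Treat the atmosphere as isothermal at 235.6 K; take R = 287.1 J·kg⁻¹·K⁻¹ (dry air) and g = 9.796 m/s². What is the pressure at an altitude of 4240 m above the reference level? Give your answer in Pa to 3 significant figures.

P ≈ 52700 Pa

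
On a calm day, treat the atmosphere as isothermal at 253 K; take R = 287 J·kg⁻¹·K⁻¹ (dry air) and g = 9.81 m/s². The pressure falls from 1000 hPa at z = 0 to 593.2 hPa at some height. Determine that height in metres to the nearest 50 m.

z ≈ 3850 m

Scale height: H = RT/g = 287 × 253 / 9.81 = 7401.7 m.
Invert the barometric formula: z = H ln(P₀/P).
P₀/P = 1000/593.2 = 1.6858; ln(1.6858) = 0.52224.
z = 7401.7 × 0.52224 = 3865.5 m.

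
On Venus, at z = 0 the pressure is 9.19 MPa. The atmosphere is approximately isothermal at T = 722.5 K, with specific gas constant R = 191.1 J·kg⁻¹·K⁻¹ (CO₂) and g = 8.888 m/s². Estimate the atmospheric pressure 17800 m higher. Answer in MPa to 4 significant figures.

P ≈ 2.922 MPa

Scale height: H = RT/g = 191.1 × 722.5 / 8.888 = 15534 m.
Barometric formula: P = P₀ exp(−z/H).
z/H = 17800/15534 = 1.1459; exp(−1.1459) = 0.31794.
P = 9.19 × 0.31794 = 2.9219 MPa.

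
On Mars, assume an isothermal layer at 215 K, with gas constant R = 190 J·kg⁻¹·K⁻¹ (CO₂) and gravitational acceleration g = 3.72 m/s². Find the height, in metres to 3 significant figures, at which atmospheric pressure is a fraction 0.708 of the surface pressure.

Scale height: H = RT/g = 190 × 215 / 3.72 = 10981 m.
Set P/P₀ = exp(−z/H) = 0.708, so z = −H ln(0.708).
−ln(0.708) = 0.34531; z = 10981 × 0.34531 = 3791.8 m.

z ≈ 3790 m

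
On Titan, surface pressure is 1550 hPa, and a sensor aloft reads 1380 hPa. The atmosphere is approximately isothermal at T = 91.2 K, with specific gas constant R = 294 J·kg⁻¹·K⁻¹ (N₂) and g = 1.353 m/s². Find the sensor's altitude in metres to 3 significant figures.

z ≈ 2300 m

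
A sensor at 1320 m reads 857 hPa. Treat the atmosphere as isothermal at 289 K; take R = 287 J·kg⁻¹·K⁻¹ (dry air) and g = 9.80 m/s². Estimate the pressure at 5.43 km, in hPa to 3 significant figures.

P ≈ 527 hPa

Scale height: H = RT/g = 287 × 289 / 9.80 = 8463.6 m.
Between two levels, P₂ = P₁ exp(−Δz/H) with Δz = z₂ − z₁.
Δz = 5430.0 − 1320.0 = 4110.0 m; Δz/H = 4110.0/8463.6 = 0.48561.
P₂ = 857 × exp(−0.48561) = 857 × 0.61532 = 527.33 hPa.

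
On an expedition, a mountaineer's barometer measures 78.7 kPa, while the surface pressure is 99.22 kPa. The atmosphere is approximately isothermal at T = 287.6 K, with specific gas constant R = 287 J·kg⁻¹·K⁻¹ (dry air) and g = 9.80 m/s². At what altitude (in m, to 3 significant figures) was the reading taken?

z ≈ 1950 m

Scale height: H = RT/g = 287 × 287.6 / 9.80 = 8422.6 m.
Invert the barometric formula: z = H ln(P₀/P).
P₀/P = 99.22/78.7 = 1.2607; ln(1.2607) = 0.23167.
z = 8422.6 × 0.23167 = 1951.3 m.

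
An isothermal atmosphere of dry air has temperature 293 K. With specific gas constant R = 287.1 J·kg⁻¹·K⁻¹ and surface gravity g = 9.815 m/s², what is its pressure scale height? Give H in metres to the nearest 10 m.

The scale height of an isothermal atmosphere is H = RT/g.
H = 287.1 × 293 / 9.815 = 84120/9.815 = 8570.6 m.

H ≈ 8570 m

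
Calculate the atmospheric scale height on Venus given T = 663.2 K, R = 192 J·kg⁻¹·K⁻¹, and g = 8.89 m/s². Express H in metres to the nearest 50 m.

The scale height of an isothermal atmosphere is H = RT/g.
H = 192 × 663.2 / 8.89 = 127330/8.89 = 14323 m.

H ≈ 14300 m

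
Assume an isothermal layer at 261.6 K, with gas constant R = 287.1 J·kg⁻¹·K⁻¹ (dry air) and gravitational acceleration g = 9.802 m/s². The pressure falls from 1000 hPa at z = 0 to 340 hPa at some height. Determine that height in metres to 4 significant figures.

z ≈ 8266 m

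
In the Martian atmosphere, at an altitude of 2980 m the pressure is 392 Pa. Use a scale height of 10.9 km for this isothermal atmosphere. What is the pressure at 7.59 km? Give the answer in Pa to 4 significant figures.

P ≈ 256.8 Pa

Between two levels, P₂ = P₁ exp(−Δz/H) with Δz = z₂ − z₁.
Δz = 7590.0 − 2980.0 = 4610.0 m; Δz/H = 4610.0/10900 = 0.42294.
P₂ = 392 × exp(−0.42294) = 392 × 0.65512 = 256.81 Pa.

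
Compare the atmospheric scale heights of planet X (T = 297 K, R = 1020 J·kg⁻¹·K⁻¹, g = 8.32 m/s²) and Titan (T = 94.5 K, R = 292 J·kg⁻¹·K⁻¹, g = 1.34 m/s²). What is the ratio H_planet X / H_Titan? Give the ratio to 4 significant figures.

H_planet X/H_Titan ≈ 1.768

H = RT/g for each body.
H_planet X = 1020 × 297 / 8.32 = 36411 m.
H_Titan = 292 × 94.5 / 1.34 = 20593 m.
H_planet X/H_Titan = 36411/20593 = 1.7681.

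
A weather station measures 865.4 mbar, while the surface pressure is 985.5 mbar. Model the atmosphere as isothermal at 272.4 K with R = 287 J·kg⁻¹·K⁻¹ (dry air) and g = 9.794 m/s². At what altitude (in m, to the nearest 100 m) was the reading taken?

Scale height: H = RT/g = 287 × 272.4 / 9.794 = 7982.3 m.
Invert the barometric formula: z = H ln(P₀/P).
P₀/P = 985.5/865.4 = 1.1388; ln(1.1388) = 0.12998.
z = 7982.3 × 0.12998 = 1037.5 m.

z ≈ 1000 m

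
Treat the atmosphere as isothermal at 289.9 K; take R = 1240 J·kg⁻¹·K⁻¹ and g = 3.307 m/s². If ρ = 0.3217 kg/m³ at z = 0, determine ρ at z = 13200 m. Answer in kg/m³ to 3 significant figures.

Scale height: H = RT/g = 1240 × 289.9 / 3.307 = 108700 m.
In an isothermal atmosphere, density decays like pressure: ρ = ρ₀ exp(−z/H).
z/H = 13200/108700 = 0.12144; exp(−0.12144) = 0.88564.
ρ = 0.3217 × 0.88564 = 0.28491 kg/m³.

ρ ≈ 0.285 kg/m³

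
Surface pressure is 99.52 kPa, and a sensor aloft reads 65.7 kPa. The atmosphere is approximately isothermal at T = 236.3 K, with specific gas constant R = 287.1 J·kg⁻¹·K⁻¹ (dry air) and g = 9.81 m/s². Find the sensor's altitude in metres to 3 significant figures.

z ≈ 2870 m

Scale height: H = RT/g = 287.1 × 236.3 / 9.81 = 6915.6 m.
Invert the barometric formula: z = H ln(P₀/P).
P₀/P = 99.52/65.7 = 1.5148; ln(1.5148) = 0.41528.
z = 6915.6 × 0.41528 = 2871.9 m.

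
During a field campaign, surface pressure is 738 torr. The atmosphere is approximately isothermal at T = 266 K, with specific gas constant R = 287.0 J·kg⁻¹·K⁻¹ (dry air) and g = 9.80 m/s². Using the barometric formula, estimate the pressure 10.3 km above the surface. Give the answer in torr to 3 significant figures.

Scale height: H = RT/g = 287.0 × 266 / 9.80 = 7790.0 m.
Barometric formula: P = P₀ exp(−z/H).
z/H = 10300/7790.0 = 1.3222; exp(−1.3222) = 0.26655.
P = 738 × 0.26655 = 196.71 torr.

P ≈ 197 torr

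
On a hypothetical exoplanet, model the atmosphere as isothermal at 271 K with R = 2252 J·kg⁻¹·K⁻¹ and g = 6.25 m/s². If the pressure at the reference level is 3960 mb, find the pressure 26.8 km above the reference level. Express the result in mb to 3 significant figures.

Scale height: H = RT/g = 2252 × 271 / 6.25 = 97647 m.
Barometric formula: P = P₀ exp(−z/H).
z/H = 26800/97647 = 0.27446; exp(−0.27446) = 0.75998.
P = 3960 × 0.75998 = 3009.5 mb.

P ≈ 3010 mb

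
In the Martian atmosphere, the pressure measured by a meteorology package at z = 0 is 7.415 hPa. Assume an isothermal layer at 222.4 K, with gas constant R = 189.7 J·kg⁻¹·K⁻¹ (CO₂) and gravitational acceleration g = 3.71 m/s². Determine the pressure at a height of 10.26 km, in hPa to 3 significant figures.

Scale height: H = RT/g = 189.7 × 222.4 / 3.71 = 11372 m.
Barometric formula: P = P₀ exp(−z/H).
z/H = 10260/11372 = 0.90222; exp(−0.90222) = 0.40567.
P = 7.415 × 0.40567 = 3.0080 hPa.

P ≈ 3.01 hPa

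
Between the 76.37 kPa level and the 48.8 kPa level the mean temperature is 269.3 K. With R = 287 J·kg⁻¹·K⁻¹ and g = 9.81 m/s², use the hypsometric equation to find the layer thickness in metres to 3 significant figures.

Δz ≈ 3530 m

Hypsometric equation: Δz = (R T̄/g) ln(P₁/P₂).
R T̄/g = 287 × 269.3 / 9.81 = 7878.6 m.
ln(76.37/48.8) = ln(1.5650) = 0.44789.
Δz = 7878.6 × 0.44789 = 3528.7 m.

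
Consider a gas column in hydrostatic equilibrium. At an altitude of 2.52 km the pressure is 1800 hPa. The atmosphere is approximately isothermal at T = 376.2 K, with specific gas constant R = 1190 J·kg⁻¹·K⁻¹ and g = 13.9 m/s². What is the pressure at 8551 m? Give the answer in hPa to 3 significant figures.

Scale height: H = RT/g = 1190 × 376.2 / 13.9 = 32207 m.
Between two levels, P₂ = P₁ exp(−Δz/H) with Δz = z₂ − z₁.
Δz = 8551.0 − 2520.0 = 6031.0 m; Δz/H = 6031.0/32207 = 0.18726.
P₂ = 1800 × exp(−0.18726) = 1800 × 0.82923 = 1492.6 hPa.

P ≈ 1490 hPa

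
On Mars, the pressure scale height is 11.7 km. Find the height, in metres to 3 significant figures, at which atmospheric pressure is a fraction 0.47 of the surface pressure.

z ≈ 8830 m

Set P/P₀ = exp(−z/H) = 0.47, so z = −H ln(0.47).
−ln(0.47) = 0.75502; z = 11700 × 0.75502 = 8833.7 m.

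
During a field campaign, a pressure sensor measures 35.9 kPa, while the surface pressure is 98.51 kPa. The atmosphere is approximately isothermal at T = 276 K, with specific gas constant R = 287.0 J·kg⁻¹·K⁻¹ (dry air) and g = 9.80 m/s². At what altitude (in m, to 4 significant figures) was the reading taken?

Scale height: H = RT/g = 287.0 × 276 / 9.80 = 8082.9 m.
Invert the barometric formula: z = H ln(P₀/P).
P₀/P = 98.51/35.9 = 2.7440; ln(2.7440) = 1.0094.
z = 8082.9 × 1.0094 = 8158.9 m.

z ≈ 8159 m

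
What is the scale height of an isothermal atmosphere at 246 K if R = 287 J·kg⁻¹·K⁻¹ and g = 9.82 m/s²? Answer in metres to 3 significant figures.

H ≈ 7190 m

The scale height of an isothermal atmosphere is H = RT/g.
H = 287 × 246 / 9.82 = 70602/9.82 = 7189.6 m.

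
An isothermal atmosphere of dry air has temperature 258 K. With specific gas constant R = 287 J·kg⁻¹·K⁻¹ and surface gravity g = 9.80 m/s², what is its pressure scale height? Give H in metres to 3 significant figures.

H ≈ 7560 m

The scale height of an isothermal atmosphere is H = RT/g.
H = 287 × 258 / 9.80 = 74046/9.80 = 7555.7 m.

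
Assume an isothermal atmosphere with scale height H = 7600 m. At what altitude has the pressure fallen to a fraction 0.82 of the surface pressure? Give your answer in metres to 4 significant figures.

Set P/P₀ = exp(−z/H) = 0.82, so z = −H ln(0.82).
−ln(0.82) = 0.19845; z = 7600.0 × 0.19845 = 1508.2 m.

z ≈ 1508 m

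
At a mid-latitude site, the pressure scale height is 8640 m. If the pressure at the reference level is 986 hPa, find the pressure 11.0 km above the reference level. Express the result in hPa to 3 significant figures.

Barometric formula: P = P₀ exp(−z/H).
z/H = 11000/8640.0 = 1.2731; exp(−1.2731) = 0.27996.
P = 986 × 0.27996 = 276.04 hPa.

P ≈ 276 hPa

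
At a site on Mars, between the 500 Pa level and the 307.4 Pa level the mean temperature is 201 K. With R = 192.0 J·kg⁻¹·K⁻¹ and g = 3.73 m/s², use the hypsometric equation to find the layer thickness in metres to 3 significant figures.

Δz ≈ 5030 m

Hypsometric equation: Δz = (R T̄/g) ln(P₁/P₂).
R T̄/g = 192.0 × 201 / 3.73 = 10346 m.
ln(500/307.4) = ln(1.6265) = 0.48643.
Δz = 10346 × 0.48643 = 5032.6 m.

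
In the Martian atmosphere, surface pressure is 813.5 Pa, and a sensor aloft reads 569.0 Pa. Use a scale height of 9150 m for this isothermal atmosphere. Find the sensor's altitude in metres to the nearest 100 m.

z ≈ 3300 m

Invert the barometric formula: z = H ln(P₀/P).
P₀/P = 813.5/569.0 = 1.4297; ln(1.4297) = 0.35746.
z = 9150.0 × 0.35746 = 3270.8 m.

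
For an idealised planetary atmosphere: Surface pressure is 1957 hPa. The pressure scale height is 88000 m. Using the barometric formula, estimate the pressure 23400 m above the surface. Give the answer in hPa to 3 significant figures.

Barometric formula: P = P₀ exp(−z/H).
z/H = 23400/88000 = 0.26591; exp(−0.26591) = 0.76651.
P = 1957 × 0.76651 = 1500.1 hPa.

P ≈ 1500 hPa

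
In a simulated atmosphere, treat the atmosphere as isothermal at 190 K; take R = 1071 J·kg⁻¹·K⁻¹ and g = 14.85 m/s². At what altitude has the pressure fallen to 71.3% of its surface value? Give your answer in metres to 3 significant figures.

Scale height: H = RT/g = 1071 × 190 / 14.85 = 13703 m.
Set P/P₀ = exp(−z/H) = 0.713, so z = −H ln(0.713).
−ln(0.713) = 0.33827; z = 13703 × 0.33827 = 4635.3 m.

z ≈ 4640 m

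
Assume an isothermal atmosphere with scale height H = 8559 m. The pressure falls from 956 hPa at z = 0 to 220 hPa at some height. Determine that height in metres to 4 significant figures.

z ≈ 12570 m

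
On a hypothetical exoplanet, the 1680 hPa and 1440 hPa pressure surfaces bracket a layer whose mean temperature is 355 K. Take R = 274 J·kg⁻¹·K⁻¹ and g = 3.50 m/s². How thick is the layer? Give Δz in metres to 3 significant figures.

Δz ≈ 4280 m

Hypsometric equation: Δz = (R T̄/g) ln(P₁/P₂).
R T̄/g = 274 × 355 / 3.50 = 27791 m.
ln(1680/1440) = ln(1.1667) = 0.15418.
Δz = 27791 × 0.15418 = 4284.8 m.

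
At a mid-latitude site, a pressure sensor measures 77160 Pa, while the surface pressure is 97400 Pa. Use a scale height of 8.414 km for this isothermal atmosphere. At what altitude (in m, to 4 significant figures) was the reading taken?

Invert the barometric formula: z = H ln(P₀/P).
P₀/P = 97400/77160 = 1.2623; ln(1.2623) = 0.23294.
z = 8414.0 × 0.23294 = 1960.0 m.

z ≈ 1960 m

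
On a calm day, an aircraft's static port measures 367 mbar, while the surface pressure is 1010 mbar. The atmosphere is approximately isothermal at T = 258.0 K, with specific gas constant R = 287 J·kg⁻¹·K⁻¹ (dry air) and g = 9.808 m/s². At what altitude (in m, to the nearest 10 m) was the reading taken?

z ≈ 7640 m

Scale height: H = RT/g = 287 × 258.0 / 9.808 = 7549.6 m.
Invert the barometric formula: z = H ln(P₀/P).
P₀/P = 1010/367 = 2.7520; ln(2.7520) = 1.0123.
z = 7549.6 × 1.0123 = 7642.5 m.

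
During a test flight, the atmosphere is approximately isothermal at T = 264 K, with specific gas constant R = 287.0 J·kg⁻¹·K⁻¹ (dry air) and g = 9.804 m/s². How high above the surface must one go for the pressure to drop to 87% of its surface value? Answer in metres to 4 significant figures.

Scale height: H = RT/g = 287.0 × 264 / 9.804 = 7728.3 m.
Set P/P₀ = exp(−z/H) = 0.87, so z = −H ln(0.87).
−ln(0.87) = 0.13926; z = 7728.3 × 0.13926 = 1076.2 m.

z ≈ 1076 m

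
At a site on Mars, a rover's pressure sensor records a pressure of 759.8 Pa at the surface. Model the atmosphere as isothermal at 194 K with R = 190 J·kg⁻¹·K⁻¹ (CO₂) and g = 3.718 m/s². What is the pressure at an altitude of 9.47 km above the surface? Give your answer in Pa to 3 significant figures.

Scale height: H = RT/g = 190 × 194 / 3.718 = 9913.9 m.
Barometric formula: P = P₀ exp(−z/H).
z/H = 9470.0/9913.9 = 0.95522; exp(−0.95522) = 0.38473.
P = 759.8 × 0.38473 = 292.32 Pa.

P ≈ 292 Pa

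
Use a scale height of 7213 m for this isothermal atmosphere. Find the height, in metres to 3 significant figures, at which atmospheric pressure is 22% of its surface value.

z ≈ 10900 m

Set P/P₀ = exp(−z/H) = 0.22, so z = −H ln(0.22).
−ln(0.22) = 1.5141; z = 7213.0 × 1.5141 = 10921 m.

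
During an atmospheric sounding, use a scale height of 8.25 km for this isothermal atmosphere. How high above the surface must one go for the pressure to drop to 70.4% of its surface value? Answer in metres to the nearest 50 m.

Set P/P₀ = exp(−z/H) = 0.704, so z = −H ln(0.704).
−ln(0.704) = 0.35098; z = 8250.0 × 0.35098 = 2895.6 m.

z ≈ 2900 m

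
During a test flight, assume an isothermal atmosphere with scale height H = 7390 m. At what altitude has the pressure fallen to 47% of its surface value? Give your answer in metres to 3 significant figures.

z ≈ 5580 m

Set P/P₀ = exp(−z/H) = 0.47, so z = −H ln(0.47).
−ln(0.47) = 0.75502; z = 7390.0 × 0.75502 = 5579.6 m.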